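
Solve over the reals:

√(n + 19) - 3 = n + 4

Isolate the radical: √(n + 19) = n + 7.
Square both sides: n + 19 = (n + 7)².
Expand and rearrange: n² + 13n + 30 = 0.
Solving gives n = -3 or n = -10.
Check each candidate in the original equation:
  n = -3: √(16) = 4, while n + 7 = 4 — valid.
  n = -10: √(9) = 3, while n + 7 = -3 — extraneous.

n = -3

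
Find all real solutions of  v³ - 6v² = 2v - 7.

v = -1.1401 or v = 1 or v = 6.1401

Rearrange: v³ - 6v² - 2v + 7 = 0.
Possible rational roots are divisors of 7. Testing v = 1 gives 0, so (v - 1) is a factor.
Divide: v³ - 6v² - 2v + 7 = (v - 1)(v² - 5v - 7).
Apply the quadratic formula to v² - 5v - 7 = 0: v = (5 ± √53)/2, i.e. v ≈ 6.1401 or v ≈ -1.1401.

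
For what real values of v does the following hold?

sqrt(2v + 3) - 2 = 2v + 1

Isolate the radical: sqrt(2v + 3) = 2v + 3.
Square both sides: 2v + 3 = (2v + 3)^2.
Expand and rearrange: 4v^2 + 10v + 6 = 0.
Solving gives v = -1 or v = -1.5.
Check each candidate in the original equation:
  v = -1: sqrt(1) = 1, while 2v + 3 = 1 — valid.
  v = -1.5: sqrt(0) = 0, while 2v + 3 = 0 — valid.

v = -1.5 or v = -1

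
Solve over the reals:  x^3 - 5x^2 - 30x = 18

Rearrange: x^3 - 5x^2 - 30x - 18 = 0.
Possible rational roots are divisors of -18. Testing x = -3 gives 0, so (x + 3) is a factor.
Divide: x^3 - 5x^2 - 30x - 18 = (x + 3)(x^2 - 8x - 6).
Apply the quadratic formula to x^2 - 8x - 6 = 0: x = (8 +/- sqrt(88))/2, i.e. x ~= 8.6904 or x ~= -0.6904.

x = -3 or x = -0.6904 or x = 8.6904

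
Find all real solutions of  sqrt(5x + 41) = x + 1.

Square both sides: 5x + 41 = (x + 1)^2.
Expand and rearrange: x^2 - 3x - 40 = 0.
Solving gives x = 8 or x = -5.
Check each candidate in the original equation:
  x = 8: sqrt(81) = 9, while x + 1 = 9 — valid.
  x = -5: sqrt(16) = 4, while x + 1 = -4 — extraneous.

x = 8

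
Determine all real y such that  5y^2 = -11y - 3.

y = -1.881 or y = -0.319

Rearrange to standard form: 5y^2 + 11y + 3 = 0.
Discriminant: (11)^2 - 4*5*3 = 61.
Quadratic formula: y = (-11 +/- sqrt(61)) / 10.
So y = -11/10 + sqrt(61)/10 ~= -0.319 or y = -11/10 - sqrt(61)/10 ~= -1.881.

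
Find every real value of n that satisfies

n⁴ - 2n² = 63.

Let u = n². The equation becomes u² - 2u - 63 = 0.
Factor: (u - 9)(u + 7) = 0, so u = 9 or u = -7.
n² = 9 gives n = ±3.
n² = -7 < 0 has no real solution.

n = -3 or n = 3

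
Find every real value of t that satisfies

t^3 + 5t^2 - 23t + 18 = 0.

Possible rational roots are divisors of 18. Testing t = 2 gives 0, so (t - 2) is a factor.
Divide: t^3 + 5t^2 - 23t + 18 = (t - 2)(t^2 + 7t - 9).
Apply the quadratic formula to t^2 + 7t - 9 = 0: t = (-7 +/- sqrt(85))/2, i.e. t ~= 1.1098 or t ~= -8.1098.

t = -8.1098 or t = 1.1098 or t = 2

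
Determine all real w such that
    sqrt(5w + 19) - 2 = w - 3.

w = 9

Isolate the radical: sqrt(5w + 19) = w - 1.
Square both sides: 5w + 19 = (w - 1)^2.
Expand and rearrange: w^2 - 7w - 18 = 0.
Solving gives w = 9 or w = -2.
Check each candidate in the original equation:
  w = 9: sqrt(64) = 8, while w - 1 = 8 — valid.
  w = -2: sqrt(9) = 3, while w - 1 = -3 — extraneous.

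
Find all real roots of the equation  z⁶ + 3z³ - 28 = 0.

z = -1.9129 or z = 1.5874

Let u = z³. The equation becomes u² + 3u - 28 = 0.
Factor: (u - 4)(u + 7) = 0, so u = 4 or u = -7.
z³ = 4 gives z = ∛(4) ≈ 1.5874.
z³ = -7 gives z = -∛(7) ≈ -1.9129.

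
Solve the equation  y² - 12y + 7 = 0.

Discriminant: (-12)² − 4·1·7 = 116.
Quadratic formula: y = (12 ± √116) / 2.
So y = √(29) + 6 ≈ 11.3852 or y = 6 - √(29) ≈ 0.6148.

y = 0.6148 or y = 11.3852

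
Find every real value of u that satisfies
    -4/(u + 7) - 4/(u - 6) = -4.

Multiply both sides by (u + 7)(u - 6):
-4(u - 6) - 4(u + 7) = -4(u + 7)(u - 6).
Expand and collect terms: -4u^2 + 4u + 172 = 0.
By the quadratic formula, u = (-4 +/- sqrt(2768)) / -8, so u ~= -6.0765 or u ~= 7.0765.
Neither value makes a denominator zero (u != -7, u != 6), so both are valid.

u = -6.0765 or u = 7.0765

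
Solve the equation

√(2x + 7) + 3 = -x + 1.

x = -3

Isolate the radical: √(2x + 7) = -x - 2.
Square both sides: 2x + 7 = (-x - 2)².
Expand and rearrange: x² + 2x - 3 = 0.
Solving gives x = 1 or x = -3.
Check each candidate in the original equation:
  x = 1: √(9) = 3, while -x - 2 = -3 — extraneous.
  x = -3: √(1) = 1, while -x - 2 = 1 — valid.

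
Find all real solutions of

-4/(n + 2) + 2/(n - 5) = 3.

Multiply both sides by (n + 2)(n - 5):
-4(n - 5) + 2(n + 2) = 3(n + 2)(n - 5).
Expand and collect terms: 3n² - 7n - 54 = 0.
By the quadratic formula, n = (7 ± √697) / 6, so n ≈ 5.5668 or n ≈ -3.2335.
Neither value makes a denominator zero (n ≠ -2, n ≠ 5), so both are valid.

n = -3.2335 or n = 5.5668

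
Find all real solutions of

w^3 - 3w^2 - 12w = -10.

w = -2.7321 or w = 0.7321 or w = 5

Rearrange: w^3 - 3w^2 - 12w + 10 = 0.
Possible rational roots are divisors of 10. Testing w = 5 gives 0, so (w - 5) is a factor.
Divide: w^3 - 3w^2 - 12w + 10 = (w - 5)(w^2 + 2w - 2).
Apply the quadratic formula to w^2 + 2w - 2 = 0: w = (-2 +/- sqrt(12))/2, i.e. w ~= 0.7321 or w ~= -2.7321.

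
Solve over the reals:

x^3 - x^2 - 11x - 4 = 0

Possible rational roots are divisors of -4. Testing x = 4 gives 0, so (x - 4) is a factor.
Divide: x^3 - x^2 - 11x - 4 = (x - 4)(x^2 + 3x + 1).
Apply the quadratic formula to x^2 + 3x + 1 = 0: x = (-3 +/- sqrt(5))/2, i.e. x ~= -0.382 or x ~= -2.618.

x = -2.618 or x = -0.382 or x = 4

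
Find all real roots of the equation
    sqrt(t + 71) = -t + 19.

Square both sides: t + 71 = (-t + 19)^2.
Expand and rearrange: t^2 - 39t + 290 = 0.
Solving gives t = 29 or t = 10.
Check each candidate in the original equation:
  t = 29: sqrt(100) = 10, while -t + 19 = -10 — extraneous.
  t = 10: sqrt(81) = 9, while -t + 19 = 9 — valid.

t = 10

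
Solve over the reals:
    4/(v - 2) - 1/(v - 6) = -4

v = 1.0481 or v = 6.2019

Multiply both sides by (v - 2)(v - 6):
4(v - 6) - (v - 2) = -4(v - 2)(v - 6).
Expand and collect terms: -4v^2 + 29v - 26 = 0.
By the quadratic formula, v = (-29 +/- sqrt(425)) / -8, so v ~= 1.0481 or v ~= 6.2019.
Neither value makes a denominator zero (v != 2, v != 6), so both are valid.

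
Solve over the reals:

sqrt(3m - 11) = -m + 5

Square both sides: 3m - 11 = (-m + 5)^2.
Expand and rearrange: m^2 - 13m + 36 = 0.
Solving gives m = 9 or m = 4.
Check each candidate in the original equation:
  m = 9: sqrt(16) = 4, while -m + 5 = -4 — extraneous.
  m = 4: sqrt(1) = 1, while -m + 5 = 1 — valid.

m = 4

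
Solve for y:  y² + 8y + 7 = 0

Factor: (y + 7)(y + 1) = 0.
So y = -7 or y = -1.

y = -7 or y = -1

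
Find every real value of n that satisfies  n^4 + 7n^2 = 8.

Let u = n^2. The equation becomes u^2 + 7u - 8 = 0.
Factor: (u + 8)(u - 1) = 0, so u = -8 or u = 1.
n^2 = -8 < 0 has no real solution.
n^2 = 1 gives n = +/-1.

n = -1 or n = 1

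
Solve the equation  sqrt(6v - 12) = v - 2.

v = 2 or v = 8

Square both sides: 6v - 12 = (v - 2)^2.
Expand and rearrange: v^2 - 10v + 16 = 0.
Solving gives v = 8 or v = 2.
Check each candidate in the original equation:
  v = 8: sqrt(36) = 6, while v - 2 = 6 — valid.
  v = 2: sqrt(0) = 0, while v - 2 = 0 — valid.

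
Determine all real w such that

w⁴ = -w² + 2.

w = -1 or w = 1

Let u = w². The equation becomes u² + u - 2 = 0.
Factor: (u + 2)(u - 1) = 0, so u = -2 or u = 1.
w² = -2 < 0 has no real solution.
w² = 1 gives w = ±1.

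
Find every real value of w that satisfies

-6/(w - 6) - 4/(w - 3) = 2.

w = -0.6458 or w = 4.6458

Multiply both sides by (w - 6)(w - 3):
-6(w - 3) - 4(w - 6) = 2(w - 6)(w - 3).
Expand and collect terms: 2w^2 - 8w - 6 = 0.
By the quadratic formula, w = (8 +/- sqrt(112)) / 4, so w ~= 4.6458 or w ~= -0.6458.
Neither value makes a denominator zero (w != 6, w != 3), so both are valid.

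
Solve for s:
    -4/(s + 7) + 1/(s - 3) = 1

s = -10.7284 or s = 3.7284

Multiply both sides by (s + 7)(s - 3):
-4(s - 3) + (s + 7) = (s + 7)(s - 3).
Expand and collect terms: s² + 7s - 40 = 0.
By the quadratic formula, s = (-7 ± √209) / 2, so s ≈ 3.7284 or s ≈ -10.7284.
Neither value makes a denominator zero (s ≠ -7, s ≠ 3), so both are valid.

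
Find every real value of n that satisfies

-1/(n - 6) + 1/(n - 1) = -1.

n = 0.1459 or n = 6.8541

Multiply both sides by (n - 6)(n - 1):
-(n - 1) + (n - 6) = -(n - 6)(n - 1).
Expand and collect terms: -n² + 7n - 1 = 0.
By the quadratic formula, n = (-7 ± √45) / -2, so n ≈ 0.1459 or n ≈ 6.8541.
Neither value makes a denominator zero (n ≠ 6, n ≠ 1), so both are valid.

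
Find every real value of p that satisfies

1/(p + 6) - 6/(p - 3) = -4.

Multiply both sides by (p + 6)(p - 3):
(p - 3) - 6(p + 6) = -4(p + 6)(p - 3).
Expand and collect terms: -4p² - 7p + 111 = 0.
By the quadratic formula, p = (7 ± √1825) / -8, so p ≈ -6.215 or p ≈ 4.465.
Neither value makes a denominator zero (p ≠ -6, p ≠ 3), so both are valid.

p = -6.215 or p = 4.465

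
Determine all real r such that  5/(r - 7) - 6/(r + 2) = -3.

r = 0.723 or r = 4.6103

Multiply both sides by (r - 7)(r + 2):
5(r + 2) - 6(r - 7) = -3(r - 7)(r + 2).
Expand and collect terms: -3r^2 + 16r - 10 = 0.
By the quadratic formula, r = (-16 +/- sqrt(136)) / -6, so r ~= 0.723 or r ~= 4.6103.
Neither value makes a denominator zero (r != 7, r != -2), so both are valid.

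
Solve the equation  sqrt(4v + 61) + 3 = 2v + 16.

Isolate the radical: sqrt(4v + 61) = 2v + 13.
Square both sides: 4v + 61 = (2v + 13)^2.
Expand and rearrange: 4v^2 + 48v + 108 = 0.
Solving gives v = -3 or v = -9.
Check each candidate in the original equation:
  v = -3: sqrt(49) = 7, while 2v + 13 = 7 — valid.
  v = -9: sqrt(25) = 5, while 2v + 13 = -5 — extraneous.

v = -3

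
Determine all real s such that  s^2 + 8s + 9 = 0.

s = -6.6458 or s = -1.3542

Discriminant: (8)^2 - 4*1*9 = 28.
Quadratic formula: s = (-8 +/- sqrt(28)) / 2.
So s = -4 + sqrt(7) ~= -1.3542 or s = -4 - sqrt(7) ~= -6.6458.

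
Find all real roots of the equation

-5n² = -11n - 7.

n = -0.5155 or n = 2.7155

Rearrange to standard form: -5n² + 11n + 7 = 0.
Discriminant: (11)² − 4·(-5)·7 = 261.
Quadratic formula: n = (-11 ± √261) / (-10).
So n = 11/10 - 3·√(29)/10 ≈ -0.5155 or n = 11/10 + 3·√(29)/10 ≈ 2.7155.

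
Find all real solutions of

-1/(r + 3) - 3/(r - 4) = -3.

r = -2.7099 or r = 5.0432

Multiply both sides by (r + 3)(r - 4):
-(r - 4) - 3(r + 3) = -3(r + 3)(r - 4).
Expand and collect terms: -3r^2 + 7r + 41 = 0.
By the quadratic formula, r = (-7 +/- sqrt(541)) / -6, so r ~= -2.7099 or r ~= 5.0432.
Neither value makes a denominator zero (r != -3, r != 4), so both are valid.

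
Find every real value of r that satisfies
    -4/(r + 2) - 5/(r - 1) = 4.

Multiply both sides by (r + 2)(r - 1):
-4(r - 1) - 5(r + 2) = 4(r + 2)(r - 1).
Expand and collect terms: 4r² + 13r - 2 = 0.
By the quadratic formula, r = (-13 ± √201) / 8, so r ≈ 0.1472 or r ≈ -3.3972.
Neither value makes a denominator zero (r ≠ -2, r ≠ 1), so both are valid.

r = -3.3972 or r = 0.1472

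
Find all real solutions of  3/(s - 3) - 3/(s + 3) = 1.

s = -5.1962 or s = 5.1962

Multiply both sides by (s - 3)(s + 3):
3(s + 3) - 3(s - 3) = (s - 3)(s + 3).
Expand and collect terms: s² - 27 = 0.
By the quadratic formula, s = (0 ± √108) / 2, so s ≈ 5.1962 or s ≈ -5.1962.
Neither value makes a denominator zero (s ≠ 3, s ≠ -3), so both are valid.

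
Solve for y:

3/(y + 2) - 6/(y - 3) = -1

Multiply both sides by (y + 2)(y - 3):
3(y - 3) - 6(y + 2) = -(y + 2)(y - 3).
Expand and collect terms: -y^2 + 4y + 27 = 0.
By the quadratic formula, y = (-4 +/- sqrt(124)) / -2, so y ~= -3.5678 or y ~= 7.5678.
Neither value makes a denominator zero (y != -2, y != 3), so both are valid.

y = -3.5678 or y = 7.5678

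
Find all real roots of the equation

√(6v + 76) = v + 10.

v = -2

Square both sides: 6v + 76 = (v + 10)².
Expand and rearrange: v² + 14v + 24 = 0.
Solving gives v = -2 or v = -12.
Check each candidate in the original equation:
  v = -2: √(64) = 8, while v + 10 = 8 — valid.
  v = -12: √(4) = 2, while v + 10 = -2 — extraneous.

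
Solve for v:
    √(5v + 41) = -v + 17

Square both sides: 5v + 41 = (-v + 17)².
Expand and rearrange: v² - 39v + 248 = 0.
Solving gives v = 31 or v = 8.
Check each candidate in the original equation:
  v = 31: √(196) = 14, while -v + 17 = -14 — extraneous.
  v = 8: √(81) = 9, while -v + 17 = 9 — valid.

v = 8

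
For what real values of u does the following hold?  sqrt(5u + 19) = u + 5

Square both sides: 5u + 19 = (u + 5)^2.
Expand and rearrange: u^2 + 5u + 6 = 0.
Solving gives u = -2 or u = -3.
Check each candidate in the original equation:
  u = -2: sqrt(9) = 3, while u + 5 = 3 — valid.
  u = -3: sqrt(4) = 2, while u + 5 = 2 — valid.

u = -3 or u = -2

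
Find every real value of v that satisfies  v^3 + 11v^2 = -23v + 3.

Rearrange: v^3 + 11v^2 + 23v - 3 = 0.
Possible rational roots are divisors of -3. Testing v = -3 gives 0, so (v + 3) is a factor.
Divide: v^3 + 11v^2 + 23v - 3 = (v + 3)(v^2 + 8v - 1).
Apply the quadratic formula to v^2 + 8v - 1 = 0: v = (-8 +/- sqrt(68))/2, i.e. v ~= 0.1231 or v ~= -8.1231.

v = -8.1231 or v = -3 or v = 0.1231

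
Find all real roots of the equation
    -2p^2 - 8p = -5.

Rearrange to standard form: -2p^2 - 8p + 5 = 0.
Discriminant: (-8)^2 - 4*(-2)*5 = 104.
Quadratic formula: p = (8 +/- sqrt(104)) / (-4).
So p = -sqrt(26)/2 - 2 ~= -4.5495 or p = -2 + sqrt(26)/2 ~= 0.5495.

p = -4.5495 or p = 0.5495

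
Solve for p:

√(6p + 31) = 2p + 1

p = 3

Square both sides: 6p + 31 = (2p + 1)².
Expand and rearrange: 4p² - 2p - 30 = 0.
Solving gives p = 3 or p = -2.5.
Check each candidate in the original equation:
  p = 3: √(49) = 7, while 2p + 1 = 7 — valid.
  p = -2.5: √(16) = 4, while 2p + 1 = -4 — extraneous.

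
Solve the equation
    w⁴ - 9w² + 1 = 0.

Let u = w². The equation becomes u² - 9u + 1 = 0.
By the quadratic formula, u = √(77)/2 + 9/2 or u = 9/2 - √(77)/2.
w² = √(77)/2 + 9/2 gives w = ±√(√(77)/2 + 9/2) ≈ ±2.9812.
w² = 9/2 - √(77)/2 gives w = ±√(9/2 - √(77)/2) ≈ ±0.3354.

w = -2.9812 or w = -0.3354 or w = 0.3354 or w = 2.9812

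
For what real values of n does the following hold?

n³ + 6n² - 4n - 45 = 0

n = -5 or n = -3.5414 or n = 2.5414

Possible rational roots are divisors of -45. Testing n = -5 gives 0, so (n + 5) is a factor.
Divide: n³ + 6n² - 4n - 45 = (n + 5)(n² + n - 9).
Apply the quadratic formula to n² + n - 9 = 0: n = (-1 ± √37)/2, i.e. n ≈ 2.5414 or n ≈ -3.5414.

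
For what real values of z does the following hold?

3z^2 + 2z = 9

z = -2.0972 or z = 1.4305

Rearrange to standard form: 3z^2 + 2z - 9 = 0.
Discriminant: (2)^2 - 4*3*(-9) = 112.
Quadratic formula: z = (-2 +/- sqrt(112)) / 6.
So z = -1/3 + 2*sqrt(7)/3 ~= 1.4305 or z = -2*sqrt(7)/3 - 1/3 ~= -2.0972.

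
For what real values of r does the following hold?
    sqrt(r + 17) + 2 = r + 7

Isolate the radical: sqrt(r + 17) = r + 5.
Square both sides: r + 17 = (r + 5)^2.
Expand and rearrange: r^2 + 9r + 8 = 0.
Solving gives r = -1 or r = -8.
Check each candidate in the original equation:
  r = -1: sqrt(16) = 4, while r + 5 = 4 — valid.
  r = -8: sqrt(9) = 3, while r + 5 = -3 — extraneous.

r = -1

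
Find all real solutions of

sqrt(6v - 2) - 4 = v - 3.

v = 1 or v = 3

Isolate the radical: sqrt(6v - 2) = v + 1.
Square both sides: 6v - 2 = (v + 1)^2.
Expand and rearrange: v^2 - 4v + 3 = 0.
Solving gives v = 3 or v = 1.
Check each candidate in the original equation:
  v = 3: sqrt(16) = 4, while v + 1 = 4 — valid.
  v = 1: sqrt(4) = 2, while v + 1 = 2 — valid.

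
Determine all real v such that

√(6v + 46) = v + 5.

v = 3

Square both sides: 6v + 46 = (v + 5)².
Expand and rearrange: v² + 4v - 21 = 0.
Solving gives v = 3 or v = -7.
Check each candidate in the original equation:
  v = 3: √(64) = 8, while v + 5 = 8 — valid.
  v = -7: √(4) = 2, while v + 5 = -2 — extraneous.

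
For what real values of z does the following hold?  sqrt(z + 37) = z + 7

Square both sides: z + 37 = (z + 7)^2.
Expand and rearrange: z^2 + 13z + 12 = 0.
Solving gives z = -1 or z = -12.
Check each candidate in the original equation:
  z = -1: sqrt(36) = 6, while z + 7 = 6 — valid.
  z = -12: sqrt(25) = 5, while z + 7 = -5 — extraneous.

z = -1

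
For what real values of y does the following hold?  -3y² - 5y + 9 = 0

Discriminant: (-5)² − 4·(-3)·9 = 133.
Quadratic formula: y = (5 ± √133) / (-6).
So y = -√(133)/6 - 5/6 ≈ -2.7554 or y = -5/6 + √(133)/6 ≈ 1.0888.

y = -2.7554 or y = 1.0888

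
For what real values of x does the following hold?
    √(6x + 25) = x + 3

Square both sides: 6x + 25 = (x + 3)².
Expand and rearrange: x² - 16 = 0.
Solving gives x = 4 or x = -4.
Check each candidate in the original equation:
  x = 4: √(49) = 7, while x + 3 = 7 — valid.
  x = -4: √(1) = 1, while x + 3 = -1 — extraneous.

x = 4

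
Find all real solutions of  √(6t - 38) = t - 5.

Square both sides: 6t - 38 = (t - 5)².
Expand and rearrange: t² - 16t + 63 = 0.
Solving gives t = 9 or t = 7.
Check each candidate in the original equation:
  t = 9: √(16) = 4, while t - 5 = 4 — valid.
  t = 7: √(4) = 2, while t - 5 = 2 — valid.

t = 7 or t = 9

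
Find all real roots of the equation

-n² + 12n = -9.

Rearrange to standard form: -n² + 12n + 9 = 0.
Discriminant: (12)² − 4·(-1)·9 = 180.
Quadratic formula: n = (-12 ± √180) / (-2).
So n = 6 - 3·√(5) ≈ -0.7082 or n = 6 + 3·√(5) ≈ 12.7082.

n = -0.7082 or n = 12.7082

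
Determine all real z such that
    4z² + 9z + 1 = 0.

z = -2.1328 or z = -0.1172

Discriminant: (9)² − 4·4·1 = 65.
Quadratic formula: z = (-9 ± √65) / 8.
So z = -9/8 + √(65)/8 ≈ -0.1172 or z = -9/8 - √(65)/8 ≈ -2.1328.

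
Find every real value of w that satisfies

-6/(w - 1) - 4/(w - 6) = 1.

Multiply both sides by (w - 1)(w - 6):
-6(w - 6) - 4(w - 1) = (w - 1)(w - 6).
Expand and collect terms: w² + 3w - 34 = 0.
By the quadratic formula, w = (-3 ± √145) / 2, so w ≈ 4.5208 or w ≈ -7.5208.
Neither value makes a denominator zero (w ≠ 1, w ≠ 6), so both are valid.

w = -7.5208 or w = 4.5208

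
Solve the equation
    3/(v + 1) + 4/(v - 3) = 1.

v = 0.228 or v = 8.772

Multiply both sides by (v + 1)(v - 3):
3(v - 3) + 4(v + 1) = (v + 1)(v - 3).
Expand and collect terms: v² - 9v + 2 = 0.
By the quadratic formula, v = (9 ± √73) / 2, so v ≈ 8.772 or v ≈ 0.228.
Neither value makes a denominator zero (v ≠ -1, v ≠ 3), so both are valid.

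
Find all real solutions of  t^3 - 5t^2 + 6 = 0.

Possible rational roots are divisors of 6. Testing t = -1 gives 0, so (t + 1) is a factor.
Divide: t^3 - 5t^2 + 6 = (t + 1)(t^2 - 6t + 6).
Apply the quadratic formula to t^2 - 6t + 6 = 0: t = (6 +/- sqrt(12))/2, i.e. t ~= 4.7321 or t ~= 1.2679.

t = -1 or t = 1.2679 or t = 4.7321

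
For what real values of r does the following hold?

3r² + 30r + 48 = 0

Factor: 3(r + 8)(r + 2) = 0.
So r = -8 or r = -2.

r = -8 or r = -2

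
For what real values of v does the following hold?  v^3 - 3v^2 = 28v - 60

Rearrange: v^3 - 3v^2 - 28v + 60 = 0.
Possible rational roots are divisors of 60. Testing v = -5 gives 0, so (v + 5) is a factor.
Divide: v^3 - 3v^2 - 28v + 60 = (v + 5)(v^2 - 8v + 12).
Factor the quadratic: v = 6 or v = 2.

v = -5 or v = 2 or v = 6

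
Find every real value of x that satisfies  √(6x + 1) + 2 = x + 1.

Isolate the radical: √(6x + 1) = x - 1.
Square both sides: 6x + 1 = (x - 1)².
Expand and rearrange: x² - 8x = 0.
Solving gives x = 8 or x = 0.
Check each candidate in the original equation:
  x = 8: √(49) = 7, while x - 1 = 7 — valid.
  x = 0: √(1) = 1, while x - 1 = -1 — extraneous.

x = 8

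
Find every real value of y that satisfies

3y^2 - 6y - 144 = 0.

y = -6 or y = 8

Factor: 3(y - 8)(y + 6) = 0.
So y = 8 or y = -6.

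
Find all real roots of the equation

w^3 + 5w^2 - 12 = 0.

w = -4.3723 or w = -2 or w = 1.3723

Possible rational roots are divisors of -12. Testing w = -2 gives 0, so (w + 2) is a factor.
Divide: w^3 + 5w^2 - 12 = (w + 2)(w^2 + 3w - 6).
Apply the quadratic formula to w^2 + 3w - 6 = 0: w = (-3 +/- sqrt(33))/2, i.e. w ~= 1.3723 or w ~= -4.3723.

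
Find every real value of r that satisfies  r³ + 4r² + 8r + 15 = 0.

r = -3

Possible rational roots are divisors of 15. Testing r = -3 gives 0, so (r + 3) is a factor.
Divide: r³ + 4r² + 8r + 15 = (r + 3)(r² + r + 5).
The quadratic r² + r + 5 has discriminant -19 < 0, so no further real roots.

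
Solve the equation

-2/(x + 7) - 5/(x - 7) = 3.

x = -7.7516 or x = 5.4182

Multiply both sides by (x + 7)(x - 7):
-2(x - 7) - 5(x + 7) = 3(x + 7)(x - 7).
Expand and collect terms: 3x² + 7x - 126 = 0.
By the quadratic formula, x = (-7 ± √1561) / 6, so x ≈ 5.4182 or x ≈ -7.7516.
Neither value makes a denominator zero (x ≠ -7, x ≠ 7), so both are valid.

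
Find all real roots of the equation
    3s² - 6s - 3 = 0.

s = -0.4142 or s = 2.4142

Discriminant: (-6)² − 4·3·(-3) = 72.
Quadratic formula: s = (6 ± √72) / 6.
So s = 1 + √(2) ≈ 2.4142 or s = 1 - √(2) ≈ -0.4142.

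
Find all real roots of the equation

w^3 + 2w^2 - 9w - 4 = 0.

Possible rational roots are divisors of -4. Testing w = -4 gives 0, so (w + 4) is a factor.
Divide: w^3 + 2w^2 - 9w - 4 = (w + 4)(w^2 - 2w - 1).
Apply the quadratic formula to w^2 - 2w - 1 = 0: w = (2 +/- sqrt(8))/2, i.e. w ~= 2.4142 or w ~= -0.4142.

w = -4 or w = -0.4142 or w = 2.4142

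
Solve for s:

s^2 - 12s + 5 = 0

s = 0.4322 or s = 11.5678

Discriminant: (-12)^2 - 4*1*5 = 124.
Quadratic formula: s = (12 +/- sqrt(124)) / 2.
So s = sqrt(31) + 6 ~= 11.5678 or s = 6 - sqrt(31) ~= 0.4322.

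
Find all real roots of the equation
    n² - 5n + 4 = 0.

n = 1 or n = 4

Factor: (n - 1)(n - 4) = 0.
So n = 1 or n = 4.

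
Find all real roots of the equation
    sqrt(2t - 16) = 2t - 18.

t = 10

Square both sides: 2t - 16 = (2t - 18)^2.
Expand and rearrange: 4t^2 - 74t + 340 = 0.
Solving gives t = 10 or t = 8.5.
Check each candidate in the original equation:
  t = 10: sqrt(4) = 2, while 2t - 18 = 2 — valid.
  t = 8.5: sqrt(1) = 1, while 2t - 18 = -1 — extraneous.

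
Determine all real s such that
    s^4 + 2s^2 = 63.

s = -2.6458 or s = 2.6458

Let u = s^2. The equation becomes u^2 + 2u - 63 = 0.
Factor: (u + 9)(u - 7) = 0, so u = -9 or u = 7.
s^2 = -9 < 0 has no real solution.
s^2 = 7 gives s = +/-sqrt(7) ~= +/-2.6458.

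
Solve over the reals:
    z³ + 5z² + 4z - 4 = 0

Possible rational roots are divisors of -4. Testing z = -2 gives 0, so (z + 2) is a factor.
Divide: z³ + 5z² + 4z - 4 = (z + 2)(z² + 3z - 2).
Apply the quadratic formula to z² + 3z - 2 = 0: z = (-3 ± √17)/2, i.e. z ≈ 0.5616 or z ≈ -3.5616.

z = -3.5616 or z = -2 or z = 0.5616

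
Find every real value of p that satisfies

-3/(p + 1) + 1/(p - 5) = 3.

p = -1.9543 or p = 5.2876

Multiply both sides by (p + 1)(p - 5):
-3(p - 5) + (p + 1) = 3(p + 1)(p - 5).
Expand and collect terms: 3p^2 - 10p - 31 = 0.
By the quadratic formula, p = (10 +/- sqrt(472)) / 6, so p ~= 5.2876 or p ~= -1.9543.
Neither value makes a denominator zero (p != -1, p != 5), so both are valid.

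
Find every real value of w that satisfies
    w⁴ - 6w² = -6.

Let u = w². The equation becomes u² - 6u + 6 = 0.
By the quadratic formula, u = √(3) + 3 or u = 3 - √(3).
w² = √(3) + 3 gives w = ±√(√(3) + 3) ≈ ±2.1753.
w² = 3 - √(3) gives w = ±√(3 - √(3)) ≈ ±1.126.

w = -2.1753 or w = -1.126 or w = 1.126 or w = 2.1753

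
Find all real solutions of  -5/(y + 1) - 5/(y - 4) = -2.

y = 0.4645 or y = 7.5355

Multiply both sides by (y + 1)(y - 4):
-5(y - 4) - 5(y + 1) = -2(y + 1)(y - 4).
Expand and collect terms: -2y² + 16y - 7 = 0.
By the quadratic formula, y = (-16 ± √200) / -4, so y ≈ 0.4645 or y ≈ 7.5355.
Neither value makes a denominator zero (y ≠ -1, y ≠ 4), so both are valid.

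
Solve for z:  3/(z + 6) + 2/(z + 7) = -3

z = -8.2153 or z = -6.4514

Multiply both sides by (z + 6)(z + 7):
3(z + 7) + 2(z + 6) = -3(z + 6)(z + 7).
Expand and collect terms: -3z² - 44z - 159 = 0.
By the quadratic formula, z = (44 ± √28) / -6, so z ≈ -8.2153 or z ≈ -6.4514.
Neither value makes a denominator zero (z ≠ -6, z ≠ -7), so both are valid.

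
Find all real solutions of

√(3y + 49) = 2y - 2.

Square both sides: 3y + 49 = (2y - 2)².
Expand and rearrange: 4y² - 11y - 45 = 0.
Solving gives y = 5 or y = -2.25.
Check each candidate in the original equation:
  y = 5: √(64) = 8, while 2y - 2 = 8 — valid.
  y = -2.25: √(42.25) = 6.5, while 2y - 2 = -6.5 — extraneous.

y = 5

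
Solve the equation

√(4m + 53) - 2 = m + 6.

m = -1

Isolate the radical: √(4m + 53) = m + 8.
Square both sides: 4m + 53 = (m + 8)².
Expand and rearrange: m² + 12m + 11 = 0.
Solving gives m = -1 or m = -11.
Check each candidate in the original equation:
  m = -1: √(49) = 7, while m + 8 = 7 — valid.
  m = -11: √(9) = 3, while m + 8 = -3 — extraneous.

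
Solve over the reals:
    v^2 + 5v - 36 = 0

v = -9 or v = 4

Factor: (v + 9)(v - 4) = 0.
So v = -9 or v = 4.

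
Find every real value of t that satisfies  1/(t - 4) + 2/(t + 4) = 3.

Multiply both sides by (t - 4)(t + 4):
(t + 4) + 2(t - 4) = 3(t - 4)(t + 4).
Expand and collect terms: 3t^2 - 3t - 44 = 0.
By the quadratic formula, t = (3 +/- sqrt(537)) / 6, so t ~= 4.3622 or t ~= -3.3622.
Neither value makes a denominator zero (t != 4, t != -4), so both are valid.

t = -3.3622 or t = 4.3622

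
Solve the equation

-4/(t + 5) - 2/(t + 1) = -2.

Multiply both sides by (t + 5)(t + 1):
-4(t + 1) - 2(t + 5) = -2(t + 5)(t + 1).
Expand and collect terms: -2t^2 - 6t + 4 = 0.
By the quadratic formula, t = (6 +/- sqrt(68)) / -4, so t ~= -3.5616 or t ~= 0.5616.
Neither value makes a denominator zero (t != -5, t != -1), so both are valid.

t = -3.5616 or t = 0.5616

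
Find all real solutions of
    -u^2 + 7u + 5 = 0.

u = -0.6533 or u = 7.6533

Discriminant: (7)^2 - 4*(-1)*5 = 69.
Quadratic formula: u = (-7 +/- sqrt(69)) / (-2).
So u = 7/2 - sqrt(69)/2 ~= -0.6533 or u = 7/2 + sqrt(69)/2 ~= 7.6533.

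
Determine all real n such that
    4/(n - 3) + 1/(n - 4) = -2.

n = 0.6492 or n = 3.8508

Multiply both sides by (n - 3)(n - 4):
4(n - 4) + (n - 3) = -2(n - 3)(n - 4).
Expand and collect terms: -2n^2 + 9n - 5 = 0.
By the quadratic formula, n = (-9 +/- sqrt(41)) / -4, so n ~= 0.6492 or n ~= 3.8508.
Neither value makes a denominator zero (n != 3, n != 4), so both are valid.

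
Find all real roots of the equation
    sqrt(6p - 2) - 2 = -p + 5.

Isolate the radical: sqrt(6p - 2) = -p + 7.
Square both sides: 6p - 2 = (-p + 7)^2.
Expand and rearrange: p^2 - 20p + 51 = 0.
Solving gives p = 17 or p = 3.
Check each candidate in the original equation:
  p = 17: sqrt(100) = 10, while -p + 7 = -10 — extraneous.
  p = 3: sqrt(16) = 4, while -p + 7 = 4 — valid.

p = 3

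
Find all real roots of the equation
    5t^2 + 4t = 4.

Rearrange to standard form: 5t^2 + 4t - 4 = 0.
Discriminant: (4)^2 - 4*5*(-4) = 96.
Quadratic formula: t = (-4 +/- sqrt(96)) / 10.
So t = -2/5 + 2*sqrt(6)/5 ~= 0.5798 or t = -2*sqrt(6)/5 - 2/5 ~= -1.3798.

t = -1.3798 or t = 0.5798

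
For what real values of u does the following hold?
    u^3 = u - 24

u = -3

Rearrange: u^3 - u + 24 = 0.
Possible rational roots are divisors of 24. Testing u = -3 gives 0, so (u + 3) is a factor.
Divide: u^3 - u + 24 = (u + 3)(u^2 - 3u + 8).
The quadratic u^2 - 3u + 8 has discriminant -23 < 0, so no further real roots.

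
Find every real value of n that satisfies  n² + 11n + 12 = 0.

n = -9.772 or n = -1.228

Discriminant: (11)² − 4·1·12 = 73.
Quadratic formula: n = (-11 ± √73) / 2.
So n = -11/2 + √(73)/2 ≈ -1.228 or n = -11/2 - √(73)/2 ≈ -9.772.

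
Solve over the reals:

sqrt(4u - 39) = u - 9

u = 10 or u = 12

Square both sides: 4u - 39 = (u - 9)^2.
Expand and rearrange: u^2 - 22u + 120 = 0.
Solving gives u = 12 or u = 10.
Check each candidate in the original equation:
  u = 12: sqrt(9) = 3, while u - 9 = 3 — valid.
  u = 10: sqrt(1) = 1, while u - 9 = 1 — valid.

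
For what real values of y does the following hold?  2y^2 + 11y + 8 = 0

Discriminant: (11)^2 - 4*2*8 = 57.
Quadratic formula: y = (-11 +/- sqrt(57)) / 4.
So y = -11/4 + sqrt(57)/4 ~= -0.8625 or y = -11/4 - sqrt(57)/4 ~= -4.6375.

y = -4.6375 or y = -0.8625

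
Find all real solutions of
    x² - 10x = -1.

Rearrange to standard form: x² - 10x + 1 = 0.
Discriminant: (-10)² − 4·1·1 = 96.
Quadratic formula: x = (10 ± √96) / 2.
So x = 2·√(6) + 5 ≈ 9.899 or x = 5 - 2·√(6) ≈ 0.101.

x = 0.101 or x = 9.899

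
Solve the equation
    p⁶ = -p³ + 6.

p = -1.4422 or p = 1.2599

Let u = p³. The equation becomes u² + u - 6 = 0.
Factor: (u - 2)(u + 3) = 0, so u = 2 or u = -3.
p³ = 2 gives p = ∛(2) ≈ 1.2599.
p³ = -3 gives p = -∛(3) ≈ -1.4422.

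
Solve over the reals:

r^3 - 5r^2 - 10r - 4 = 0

Possible rational roots are divisors of -4. Testing r = -1 gives 0, so (r + 1) is a factor.
Divide: r^3 - 5r^2 - 10r - 4 = (r + 1)(r^2 - 6r - 4).
Apply the quadratic formula to r^2 - 6r - 4 = 0: r = (6 +/- sqrt(52))/2, i.e. r ~= 6.6056 or r ~= -0.6056.

r = -1 or r = -0.6056 or r = 6.6056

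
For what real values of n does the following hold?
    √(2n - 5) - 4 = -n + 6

Isolate the radical: √(2n - 5) = -n + 10.
Square both sides: 2n - 5 = (-n + 10)².
Expand and rearrange: n² - 22n + 105 = 0.
Solving gives n = 15 or n = 7.
Check each candidate in the original equation:
  n = 15: √(25) = 5, while -n + 10 = -5 — extraneous.
  n = 7: √(9) = 3, while -n + 10 = 3 — valid.

n = 7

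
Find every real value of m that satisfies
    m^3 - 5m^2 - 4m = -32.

m = -2.3723 or m = 3.3723 or m = 4

Rearrange: m^3 - 5m^2 - 4m + 32 = 0.
Possible rational roots are divisors of 32. Testing m = 4 gives 0, so (m - 4) is a factor.
Divide: m^3 - 5m^2 - 4m + 32 = (m - 4)(m^2 - m - 8).
Apply the quadratic formula to m^2 - m - 8 = 0: m = (1 +/- sqrt(33))/2, i.e. m ~= 3.3723 or m ~= -2.3723.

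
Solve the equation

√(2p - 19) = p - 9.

p = 10

Square both sides: 2p - 19 = (p - 9)².
Expand and rearrange: p² - 20p + 100 = 0.
This gives the repeated root p = 10.
Check in the original equation:
  p = 10: √(1) = 1, while p - 9 = 1 — valid.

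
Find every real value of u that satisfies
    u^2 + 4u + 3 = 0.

u = -3 or u = -1

Factor: (u + 1)(u + 3) = 0.
So u = -1 or u = -3.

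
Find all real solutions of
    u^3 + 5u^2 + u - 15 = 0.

Possible rational roots are divisors of -15. Testing u = -3 gives 0, so (u + 3) is a factor.
Divide: u^3 + 5u^2 + u - 15 = (u + 3)(u^2 + 2u - 5).
Apply the quadratic formula to u^2 + 2u - 5 = 0: u = (-2 +/- sqrt(24))/2, i.e. u ~= 1.4495 or u ~= -3.4495.

u = -3.4495 or u = -3 or u = 1.4495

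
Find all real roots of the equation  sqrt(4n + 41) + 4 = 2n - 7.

Isolate the radical: sqrt(4n + 41) = 2n - 11.
Square both sides: 4n + 41 = (2n - 11)^2.
Expand and rearrange: 4n^2 - 48n + 80 = 0.
Solving gives n = 10 or n = 2.
Check each candidate in the original equation:
  n = 10: sqrt(81) = 9, while 2n - 11 = 9 — valid.
  n = 2: sqrt(49) = 7, while 2n - 11 = -7 — extraneous.

n = 10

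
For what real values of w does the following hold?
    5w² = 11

Rearrange to standard form: 5w² - 11 = 0.
Discriminant: (0)² − 4·5·(-11) = 220.
Quadratic formula: w = (0 ± √220) / 10.
So w = √(55)/5 ≈ 1.4832 or w = -√(55)/5 ≈ -1.4832.

w = -1.4832 or w = 1.4832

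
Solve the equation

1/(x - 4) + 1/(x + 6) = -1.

x = -7.099 or x = 3.099

Multiply both sides by (x - 4)(x + 6):
(x + 6) + (x - 4) = -(x - 4)(x + 6).
Expand and collect terms: -x² - 4x + 22 = 0.
By the quadratic formula, x = (4 ± √104) / -2, so x ≈ -7.099 or x ≈ 3.099.
Neither value makes a denominator zero (x ≠ 4, x ≠ -6), so both are valid.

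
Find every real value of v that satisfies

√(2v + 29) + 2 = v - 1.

v = 10

Isolate the radical: √(2v + 29) = v - 3.
Square both sides: 2v + 29 = (v - 3)².
Expand and rearrange: v² - 8v - 20 = 0.
Solving gives v = 10 or v = -2.
Check each candidate in the original equation:
  v = 10: √(49) = 7, while v - 3 = 7 — valid.
  v = -2: √(25) = 5, while v - 3 = -5 — extraneous.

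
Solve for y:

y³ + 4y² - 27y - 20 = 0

y = -7.3166 or y = -0.6834 or y = 4

Possible rational roots are divisors of -20. Testing y = 4 gives 0, so (y - 4) is a factor.
Divide: y³ + 4y² - 27y - 20 = (y - 4)(y² + 8y + 5).
Apply the quadratic formula to y² + 8y + 5 = 0: y = (-8 ± √44)/2, i.e. y ≈ -0.6834 or y ≈ -7.3166.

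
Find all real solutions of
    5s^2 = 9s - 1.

Rearrange to standard form: 5s^2 - 9s + 1 = 0.
Discriminant: (-9)^2 - 4*5*1 = 61.
Quadratic formula: s = (9 +/- sqrt(61)) / 10.
So s = sqrt(61)/10 + 9/10 ~= 1.681 or s = 9/10 - sqrt(61)/10 ~= 0.119.

s = 0.119 or s = 1.681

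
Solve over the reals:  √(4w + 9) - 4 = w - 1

w = -2 or w = 0

Isolate the radical: √(4w + 9) = w + 3.
Square both sides: 4w + 9 = (w + 3)².
Expand and rearrange: w² + 2w = 0.
Solving gives w = 0 or w = -2.
Check each candidate in the original equation:
  w = 0: √(9) = 3, while w + 3 = 3 — valid.
  w = -2: √(1) = 1, while w + 3 = 1 — valid.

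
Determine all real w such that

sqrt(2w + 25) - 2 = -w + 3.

w = 0

Isolate the radical: sqrt(2w + 25) = -w + 5.
Square both sides: 2w + 25 = (-w + 5)^2.
Expand and rearrange: w^2 - 12w = 0.
Solving gives w = 12 or w = 0.
Check each candidate in the original equation:
  w = 12: sqrt(49) = 7, while -w + 5 = -7 — extraneous.
  w = 0: sqrt(25) = 5, while -w + 5 = 5 — valid.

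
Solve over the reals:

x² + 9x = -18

x = -6 or x = -3

Bring every term to one side: x² + 9x + 18 = 0.
Factor: (x + 6)(x + 3) = 0.
So x = -6 or x = -3.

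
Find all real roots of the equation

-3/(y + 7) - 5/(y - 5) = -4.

Multiply both sides by (y + 7)(y - 5):
-3(y - 5) - 5(y + 7) = -4(y + 7)(y - 5).
Expand and collect terms: -4y² + 160 = 0.
By the quadratic formula, y = (0 ± √2560) / -8, so y ≈ -6.3246 or y ≈ 6.3246.
Neither value makes a denominator zero (y ≠ -7, y ≠ 5), so both are valid.

y = -6.3246 or y = 6.3246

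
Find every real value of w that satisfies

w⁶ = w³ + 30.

Let u = w³. The equation becomes u² - u - 30 = 0.
Factor: (u - 6)(u + 5) = 0, so u = 6 or u = -5.
w³ = 6 gives w = ∛(6) ≈ 1.8171.
w³ = -5 gives w = -∛(5) ≈ -1.71.

w = -1.71 or w = 1.8171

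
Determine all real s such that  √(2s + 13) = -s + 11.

s = 6

Square both sides: 2s + 13 = (-s + 11)².
Expand and rearrange: s² - 24s + 108 = 0.
Solving gives s = 18 or s = 6.
Check each candidate in the original equation:
  s = 18: √(49) = 7, while -s + 11 = -7 — extraneous.
  s = 6: √(25) = 5, while -s + 11 = 5 — valid.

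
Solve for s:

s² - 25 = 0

s = -5 or s = 5

Factor: (s + 5)(s - 5) = 0.
So s = -5 or s = 5.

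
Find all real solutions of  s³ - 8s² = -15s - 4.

s = -0.2361 or s = 4 or s = 4.2361

Rearrange: s³ - 8s² + 15s + 4 = 0.
Possible rational roots are divisors of 4. Testing s = 4 gives 0, so (s - 4) is a factor.
Divide: s³ - 8s² + 15s + 4 = (s - 4)(s² - 4s - 1).
Apply the quadratic formula to s² - 4s - 1 = 0: s = (4 ± √20)/2, i.e. s ≈ 4.2361 or s ≈ -0.2361.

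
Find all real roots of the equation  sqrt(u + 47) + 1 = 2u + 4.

Isolate the radical: sqrt(u + 47) = 2u + 3.
Square both sides: u + 47 = (2u + 3)^2.
Expand and rearrange: 4u^2 + 11u - 38 = 0.
Solving gives u = 2 or u = -4.75.
Check each candidate in the original equation:
  u = 2: sqrt(49) = 7, while 2u + 3 = 7 — valid.
  u = -4.75: sqrt(42.25) = 6.5, while 2u + 3 = -6.5 — extraneous.

u = 2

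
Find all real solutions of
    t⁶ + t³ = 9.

Let u = t³. The equation becomes u² + u - 9 = 0.
By the quadratic formula, u = -1/2 + √(37)/2 or u = -√(37)/2 - 1/2.
t³ = -1/2 + √(37)/2 gives t = ∛(-1/2 + √(37)/2) ≈ 1.3647.
t³ = -√(37)/2 - 1/2 gives t = -∛(1/2 + √(37)/2) ≈ -1.5243.

t = -1.5243 or t = 1.3647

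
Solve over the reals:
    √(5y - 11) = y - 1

y = 3 or y = 4

Square both sides: 5y - 11 = (y - 1)².
Expand and rearrange: y² - 7y + 12 = 0.
Solving gives y = 4 or y = 3.
Check each candidate in the original equation:
  y = 4: √(9) = 3, while y - 1 = 3 — valid.
  y = 3: √(4) = 2, while y - 1 = 2 — valid.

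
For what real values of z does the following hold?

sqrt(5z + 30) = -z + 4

z = -1

Square both sides: 5z + 30 = (-z + 4)^2.
Expand and rearrange: z^2 - 13z - 14 = 0.
Solving gives z = 14 or z = -1.
Check each candidate in the original equation:
  z = 14: sqrt(100) = 10, while -z + 4 = -10 — extraneous.
  z = -1: sqrt(25) = 5, while -z + 4 = 5 — valid.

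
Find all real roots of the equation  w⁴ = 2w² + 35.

w = -2.6458 or w = 2.6458

Let u = w². The equation becomes u² - 2u - 35 = 0.
Factor: (u - 7)(u + 5) = 0, so u = 7 or u = -5.
w² = 7 gives w = ±√(7) ≈ ±2.6458.
w² = -5 < 0 has no real solution.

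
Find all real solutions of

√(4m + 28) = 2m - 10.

m = 9

Square both sides: 4m + 28 = (2m - 10)².
Expand and rearrange: 4m² - 44m + 72 = 0.
Solving gives m = 9 or m = 2.
Check each candidate in the original equation:
  m = 9: √(64) = 8, while 2m - 10 = 8 — valid.
  m = 2: √(36) = 6, while 2m - 10 = -6 — extraneous.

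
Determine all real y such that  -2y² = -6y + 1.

y = 0.1771 or y = 2.8229

Rearrange to standard form: -2y² + 6y - 1 = 0.
Discriminant: (6)² − 4·(-2)·(-1) = 28.
Quadratic formula: y = (-6 ± √28) / (-4).
So y = 3/2 - √(7)/2 ≈ 0.1771 or y = √(7)/2 + 3/2 ≈ 2.8229.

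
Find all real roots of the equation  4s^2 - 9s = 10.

Rearrange to standard form: 4s^2 - 9s - 10 = 0.
Discriminant: (-9)^2 - 4*4*(-10) = 241.
Quadratic formula: s = (9 +/- sqrt(241)) / 8.
So s = 9/8 + sqrt(241)/8 ~= 3.0655 or s = 9/8 - sqrt(241)/8 ~= -0.8155.

s = -0.8155 or s = 3.0655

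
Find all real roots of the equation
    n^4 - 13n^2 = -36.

Let u = n^2. The equation becomes u^2 - 13u + 36 = 0.
Factor: (u - 4)(u - 9) = 0, so u = 4 or u = 9.
n^2 = 4 gives n = +/-2.
n^2 = 9 gives n = +/-3.

n = -3 or n = -2 or n = 2 or n = 3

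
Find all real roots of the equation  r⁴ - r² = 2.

r = -1.4142 or r = 1.4142

Let u = r². The equation becomes u² - u - 2 = 0.
Factor: (u - 2)(u + 1) = 0, so u = 2 or u = -1.
r² = 2 gives r = ±√(2) ≈ ±1.4142.
r² = -1 < 0 has no real solution.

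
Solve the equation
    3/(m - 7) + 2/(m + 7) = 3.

Multiply both sides by (m - 7)(m + 7):
3(m + 7) + 2(m - 7) = 3(m - 7)(m + 7).
Expand and collect terms: 3m^2 - 5m - 154 = 0.
By the quadratic formula, m = (5 +/- sqrt(1873)) / 6, so m ~= 8.0464 or m ~= -6.3797.
Neither value makes a denominator zero (m != 7, m != -7), so both are valid.

m = -6.3797 or m = 8.0464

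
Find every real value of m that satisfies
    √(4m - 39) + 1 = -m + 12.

m = 10

Isolate the radical: √(4m - 39) = -m + 11.
Square both sides: 4m - 39 = (-m + 11)².
Expand and rearrange: m² - 26m + 160 = 0.
Solving gives m = 16 or m = 10.
Check each candidate in the original equation:
  m = 16: √(25) = 5, while -m + 11 = -5 — extraneous.
  m = 10: √(1) = 1, while -m + 11 = 1 — valid.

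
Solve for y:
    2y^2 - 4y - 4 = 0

y = -0.7321 or y = 2.7321

Discriminant: (-4)^2 - 4*2*(-4) = 48.
Quadratic formula: y = (4 +/- sqrt(48)) / 4.
So y = 1 + sqrt(3) ~= 2.7321 or y = 1 - sqrt(3) ~= -0.7321.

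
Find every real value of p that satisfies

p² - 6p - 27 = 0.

Factor: (p + 3)(p - 9) = 0.
So p = -3 or p = 9.

p = -3 or p = 9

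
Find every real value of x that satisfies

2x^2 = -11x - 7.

x = -4.7656 or x = -0.7344

Rearrange to standard form: 2x^2 + 11x + 7 = 0.
Discriminant: (11)^2 - 4*2*7 = 65.
Quadratic formula: x = (-11 +/- sqrt(65)) / 4.
So x = -11/4 + sqrt(65)/4 ~= -0.7344 or x = -11/4 - sqrt(65)/4 ~= -4.7656.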